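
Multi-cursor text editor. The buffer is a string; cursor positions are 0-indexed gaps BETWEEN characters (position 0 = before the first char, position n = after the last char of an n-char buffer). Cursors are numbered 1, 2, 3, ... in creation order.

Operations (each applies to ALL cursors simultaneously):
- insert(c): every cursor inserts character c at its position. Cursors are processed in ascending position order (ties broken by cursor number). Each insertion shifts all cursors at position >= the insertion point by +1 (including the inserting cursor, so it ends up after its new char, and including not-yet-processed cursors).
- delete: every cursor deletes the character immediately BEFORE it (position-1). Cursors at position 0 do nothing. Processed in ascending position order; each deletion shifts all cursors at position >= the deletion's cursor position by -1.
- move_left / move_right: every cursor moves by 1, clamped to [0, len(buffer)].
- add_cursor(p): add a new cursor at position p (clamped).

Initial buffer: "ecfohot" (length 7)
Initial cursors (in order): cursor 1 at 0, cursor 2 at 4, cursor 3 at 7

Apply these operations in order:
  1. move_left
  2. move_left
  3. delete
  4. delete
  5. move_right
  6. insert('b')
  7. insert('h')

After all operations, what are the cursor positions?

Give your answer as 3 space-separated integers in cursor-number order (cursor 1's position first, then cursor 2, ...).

Answer: 5 5 8

Derivation:
After op 1 (move_left): buffer="ecfohot" (len 7), cursors c1@0 c2@3 c3@6, authorship .......
After op 2 (move_left): buffer="ecfohot" (len 7), cursors c1@0 c2@2 c3@5, authorship .......
After op 3 (delete): buffer="efoot" (len 5), cursors c1@0 c2@1 c3@3, authorship .....
After op 4 (delete): buffer="fot" (len 3), cursors c1@0 c2@0 c3@1, authorship ...
After op 5 (move_right): buffer="fot" (len 3), cursors c1@1 c2@1 c3@2, authorship ...
After op 6 (insert('b')): buffer="fbbobt" (len 6), cursors c1@3 c2@3 c3@5, authorship .12.3.
After op 7 (insert('h')): buffer="fbbhhobht" (len 9), cursors c1@5 c2@5 c3@8, authorship .1212.33.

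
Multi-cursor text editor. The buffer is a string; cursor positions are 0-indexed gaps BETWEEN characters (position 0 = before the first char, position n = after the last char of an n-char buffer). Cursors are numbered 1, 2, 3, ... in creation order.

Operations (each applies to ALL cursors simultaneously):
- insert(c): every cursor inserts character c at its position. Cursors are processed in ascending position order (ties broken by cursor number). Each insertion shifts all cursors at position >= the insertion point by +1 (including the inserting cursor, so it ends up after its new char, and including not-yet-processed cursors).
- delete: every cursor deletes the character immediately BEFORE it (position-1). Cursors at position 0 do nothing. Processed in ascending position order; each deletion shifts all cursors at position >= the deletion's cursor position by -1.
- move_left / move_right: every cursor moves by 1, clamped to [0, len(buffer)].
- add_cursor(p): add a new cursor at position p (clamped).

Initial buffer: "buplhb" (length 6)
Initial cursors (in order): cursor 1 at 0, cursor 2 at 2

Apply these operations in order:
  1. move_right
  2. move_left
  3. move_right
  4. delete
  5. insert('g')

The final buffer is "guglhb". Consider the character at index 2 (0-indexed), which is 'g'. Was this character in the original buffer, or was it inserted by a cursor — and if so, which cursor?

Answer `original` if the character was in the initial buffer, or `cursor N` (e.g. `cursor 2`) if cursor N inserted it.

Answer: cursor 2

Derivation:
After op 1 (move_right): buffer="buplhb" (len 6), cursors c1@1 c2@3, authorship ......
After op 2 (move_left): buffer="buplhb" (len 6), cursors c1@0 c2@2, authorship ......
After op 3 (move_right): buffer="buplhb" (len 6), cursors c1@1 c2@3, authorship ......
After op 4 (delete): buffer="ulhb" (len 4), cursors c1@0 c2@1, authorship ....
After op 5 (insert('g')): buffer="guglhb" (len 6), cursors c1@1 c2@3, authorship 1.2...
Authorship (.=original, N=cursor N): 1 . 2 . . .
Index 2: author = 2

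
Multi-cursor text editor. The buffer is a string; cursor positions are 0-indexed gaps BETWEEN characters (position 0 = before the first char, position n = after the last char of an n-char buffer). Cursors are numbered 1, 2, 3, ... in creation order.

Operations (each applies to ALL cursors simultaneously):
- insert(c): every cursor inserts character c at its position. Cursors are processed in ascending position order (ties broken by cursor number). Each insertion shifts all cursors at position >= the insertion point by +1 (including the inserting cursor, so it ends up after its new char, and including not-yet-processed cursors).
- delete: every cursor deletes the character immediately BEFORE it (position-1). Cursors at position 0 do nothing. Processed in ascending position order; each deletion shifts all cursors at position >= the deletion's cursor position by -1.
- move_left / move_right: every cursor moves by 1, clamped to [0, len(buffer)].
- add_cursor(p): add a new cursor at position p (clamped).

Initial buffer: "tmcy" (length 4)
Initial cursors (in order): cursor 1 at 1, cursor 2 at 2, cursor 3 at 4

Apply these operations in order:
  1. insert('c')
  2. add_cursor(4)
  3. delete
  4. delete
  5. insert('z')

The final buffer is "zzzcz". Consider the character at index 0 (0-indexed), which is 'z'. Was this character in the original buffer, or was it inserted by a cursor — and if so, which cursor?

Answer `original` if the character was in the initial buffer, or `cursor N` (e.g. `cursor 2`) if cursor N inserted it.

Answer: cursor 1

Derivation:
After op 1 (insert('c')): buffer="tcmccyc" (len 7), cursors c1@2 c2@4 c3@7, authorship .1.2..3
After op 2 (add_cursor(4)): buffer="tcmccyc" (len 7), cursors c1@2 c2@4 c4@4 c3@7, authorship .1.2..3
After op 3 (delete): buffer="tcy" (len 3), cursors c1@1 c2@1 c4@1 c3@3, authorship ...
After op 4 (delete): buffer="c" (len 1), cursors c1@0 c2@0 c4@0 c3@1, authorship .
After op 5 (insert('z')): buffer="zzzcz" (len 5), cursors c1@3 c2@3 c4@3 c3@5, authorship 124.3
Authorship (.=original, N=cursor N): 1 2 4 . 3
Index 0: author = 1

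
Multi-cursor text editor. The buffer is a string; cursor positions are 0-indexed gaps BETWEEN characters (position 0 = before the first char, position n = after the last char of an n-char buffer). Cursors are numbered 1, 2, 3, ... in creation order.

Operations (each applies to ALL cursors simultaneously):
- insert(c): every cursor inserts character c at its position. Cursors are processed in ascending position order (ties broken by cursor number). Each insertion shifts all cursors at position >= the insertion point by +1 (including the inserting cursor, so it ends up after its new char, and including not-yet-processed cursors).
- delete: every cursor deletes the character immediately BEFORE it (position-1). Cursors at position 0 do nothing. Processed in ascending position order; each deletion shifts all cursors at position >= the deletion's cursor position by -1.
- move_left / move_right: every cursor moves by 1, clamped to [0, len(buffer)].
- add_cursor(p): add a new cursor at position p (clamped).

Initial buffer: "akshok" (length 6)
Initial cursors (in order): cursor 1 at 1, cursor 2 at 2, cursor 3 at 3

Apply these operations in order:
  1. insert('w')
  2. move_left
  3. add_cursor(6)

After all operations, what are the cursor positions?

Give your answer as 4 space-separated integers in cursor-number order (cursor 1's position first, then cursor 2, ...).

After op 1 (insert('w')): buffer="awkwswhok" (len 9), cursors c1@2 c2@4 c3@6, authorship .1.2.3...
After op 2 (move_left): buffer="awkwswhok" (len 9), cursors c1@1 c2@3 c3@5, authorship .1.2.3...
After op 3 (add_cursor(6)): buffer="awkwswhok" (len 9), cursors c1@1 c2@3 c3@5 c4@6, authorship .1.2.3...

Answer: 1 3 5 6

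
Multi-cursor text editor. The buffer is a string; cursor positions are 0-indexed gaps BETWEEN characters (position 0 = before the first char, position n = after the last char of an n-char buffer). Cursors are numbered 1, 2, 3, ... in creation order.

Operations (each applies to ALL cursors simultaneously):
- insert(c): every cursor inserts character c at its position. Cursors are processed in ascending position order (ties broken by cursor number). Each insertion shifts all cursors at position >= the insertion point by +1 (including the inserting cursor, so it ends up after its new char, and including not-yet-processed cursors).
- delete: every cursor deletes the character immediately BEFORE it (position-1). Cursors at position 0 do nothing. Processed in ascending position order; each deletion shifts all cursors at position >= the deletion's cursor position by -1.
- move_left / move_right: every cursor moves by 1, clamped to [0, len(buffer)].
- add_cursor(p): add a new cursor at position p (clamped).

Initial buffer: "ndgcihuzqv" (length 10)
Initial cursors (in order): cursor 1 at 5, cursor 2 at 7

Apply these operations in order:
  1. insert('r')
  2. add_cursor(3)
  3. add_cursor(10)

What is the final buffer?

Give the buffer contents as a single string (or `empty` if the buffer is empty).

After op 1 (insert('r')): buffer="ndgcirhurzqv" (len 12), cursors c1@6 c2@9, authorship .....1..2...
After op 2 (add_cursor(3)): buffer="ndgcirhurzqv" (len 12), cursors c3@3 c1@6 c2@9, authorship .....1..2...
After op 3 (add_cursor(10)): buffer="ndgcirhurzqv" (len 12), cursors c3@3 c1@6 c2@9 c4@10, authorship .....1..2...

Answer: ndgcirhurzqv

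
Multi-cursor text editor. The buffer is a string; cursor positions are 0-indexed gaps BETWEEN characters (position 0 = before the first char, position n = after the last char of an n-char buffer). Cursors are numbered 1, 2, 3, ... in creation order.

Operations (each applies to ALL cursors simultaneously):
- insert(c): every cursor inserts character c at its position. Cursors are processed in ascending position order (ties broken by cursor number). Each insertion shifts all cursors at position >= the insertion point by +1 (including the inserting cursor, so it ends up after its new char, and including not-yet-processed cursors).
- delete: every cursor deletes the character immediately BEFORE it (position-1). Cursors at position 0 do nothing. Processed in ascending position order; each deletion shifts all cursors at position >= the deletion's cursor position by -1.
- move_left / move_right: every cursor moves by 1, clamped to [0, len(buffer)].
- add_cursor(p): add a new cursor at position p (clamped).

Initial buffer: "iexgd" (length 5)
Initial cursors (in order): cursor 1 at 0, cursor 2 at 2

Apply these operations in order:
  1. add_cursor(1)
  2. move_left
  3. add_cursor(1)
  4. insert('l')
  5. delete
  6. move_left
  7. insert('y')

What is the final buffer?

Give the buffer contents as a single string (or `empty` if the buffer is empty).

After op 1 (add_cursor(1)): buffer="iexgd" (len 5), cursors c1@0 c3@1 c2@2, authorship .....
After op 2 (move_left): buffer="iexgd" (len 5), cursors c1@0 c3@0 c2@1, authorship .....
After op 3 (add_cursor(1)): buffer="iexgd" (len 5), cursors c1@0 c3@0 c2@1 c4@1, authorship .....
After op 4 (insert('l')): buffer="llillexgd" (len 9), cursors c1@2 c3@2 c2@5 c4@5, authorship 13.24....
After op 5 (delete): buffer="iexgd" (len 5), cursors c1@0 c3@0 c2@1 c4@1, authorship .....
After op 6 (move_left): buffer="iexgd" (len 5), cursors c1@0 c2@0 c3@0 c4@0, authorship .....
After op 7 (insert('y')): buffer="yyyyiexgd" (len 9), cursors c1@4 c2@4 c3@4 c4@4, authorship 1234.....

Answer: yyyyiexgd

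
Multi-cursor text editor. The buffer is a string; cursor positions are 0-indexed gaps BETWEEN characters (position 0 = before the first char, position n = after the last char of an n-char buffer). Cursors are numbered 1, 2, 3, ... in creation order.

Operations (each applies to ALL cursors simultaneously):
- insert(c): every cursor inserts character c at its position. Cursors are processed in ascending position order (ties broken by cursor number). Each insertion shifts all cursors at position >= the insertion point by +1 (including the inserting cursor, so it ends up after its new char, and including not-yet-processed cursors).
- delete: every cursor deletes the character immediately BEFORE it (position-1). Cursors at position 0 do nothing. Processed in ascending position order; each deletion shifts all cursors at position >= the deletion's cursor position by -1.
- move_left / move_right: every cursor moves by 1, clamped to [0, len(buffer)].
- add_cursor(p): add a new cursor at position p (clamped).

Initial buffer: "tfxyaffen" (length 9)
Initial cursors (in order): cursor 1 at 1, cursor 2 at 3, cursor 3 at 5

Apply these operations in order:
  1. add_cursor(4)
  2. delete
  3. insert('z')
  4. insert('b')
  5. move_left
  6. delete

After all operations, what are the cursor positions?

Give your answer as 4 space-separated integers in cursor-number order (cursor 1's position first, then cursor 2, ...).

Answer: 0 4 4 4

Derivation:
After op 1 (add_cursor(4)): buffer="tfxyaffen" (len 9), cursors c1@1 c2@3 c4@4 c3@5, authorship .........
After op 2 (delete): buffer="fffen" (len 5), cursors c1@0 c2@1 c3@1 c4@1, authorship .....
After op 3 (insert('z')): buffer="zfzzzffen" (len 9), cursors c1@1 c2@5 c3@5 c4@5, authorship 1.234....
After op 4 (insert('b')): buffer="zbfzzzbbbffen" (len 13), cursors c1@2 c2@9 c3@9 c4@9, authorship 11.234234....
After op 5 (move_left): buffer="zbfzzzbbbffen" (len 13), cursors c1@1 c2@8 c3@8 c4@8, authorship 11.234234....
After op 6 (delete): buffer="bfzzbffen" (len 9), cursors c1@0 c2@4 c3@4 c4@4, authorship 1.234....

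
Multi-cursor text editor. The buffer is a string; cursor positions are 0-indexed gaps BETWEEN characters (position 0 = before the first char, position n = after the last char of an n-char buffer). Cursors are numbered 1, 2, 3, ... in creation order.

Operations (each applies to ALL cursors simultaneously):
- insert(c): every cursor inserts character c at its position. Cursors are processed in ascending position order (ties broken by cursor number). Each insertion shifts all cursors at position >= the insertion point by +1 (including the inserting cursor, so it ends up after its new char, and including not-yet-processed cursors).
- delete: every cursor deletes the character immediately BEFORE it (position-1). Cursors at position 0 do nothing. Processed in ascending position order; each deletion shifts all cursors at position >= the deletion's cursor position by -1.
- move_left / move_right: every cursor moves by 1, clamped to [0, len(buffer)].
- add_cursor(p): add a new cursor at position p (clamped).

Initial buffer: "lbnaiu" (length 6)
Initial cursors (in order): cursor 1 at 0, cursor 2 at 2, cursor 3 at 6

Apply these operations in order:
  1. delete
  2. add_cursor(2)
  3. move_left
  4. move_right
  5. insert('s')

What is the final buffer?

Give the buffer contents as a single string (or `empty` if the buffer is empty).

After op 1 (delete): buffer="lnai" (len 4), cursors c1@0 c2@1 c3@4, authorship ....
After op 2 (add_cursor(2)): buffer="lnai" (len 4), cursors c1@0 c2@1 c4@2 c3@4, authorship ....
After op 3 (move_left): buffer="lnai" (len 4), cursors c1@0 c2@0 c4@1 c3@3, authorship ....
After op 4 (move_right): buffer="lnai" (len 4), cursors c1@1 c2@1 c4@2 c3@4, authorship ....
After op 5 (insert('s')): buffer="lssnsais" (len 8), cursors c1@3 c2@3 c4@5 c3@8, authorship .12.4..3

Answer: lssnsais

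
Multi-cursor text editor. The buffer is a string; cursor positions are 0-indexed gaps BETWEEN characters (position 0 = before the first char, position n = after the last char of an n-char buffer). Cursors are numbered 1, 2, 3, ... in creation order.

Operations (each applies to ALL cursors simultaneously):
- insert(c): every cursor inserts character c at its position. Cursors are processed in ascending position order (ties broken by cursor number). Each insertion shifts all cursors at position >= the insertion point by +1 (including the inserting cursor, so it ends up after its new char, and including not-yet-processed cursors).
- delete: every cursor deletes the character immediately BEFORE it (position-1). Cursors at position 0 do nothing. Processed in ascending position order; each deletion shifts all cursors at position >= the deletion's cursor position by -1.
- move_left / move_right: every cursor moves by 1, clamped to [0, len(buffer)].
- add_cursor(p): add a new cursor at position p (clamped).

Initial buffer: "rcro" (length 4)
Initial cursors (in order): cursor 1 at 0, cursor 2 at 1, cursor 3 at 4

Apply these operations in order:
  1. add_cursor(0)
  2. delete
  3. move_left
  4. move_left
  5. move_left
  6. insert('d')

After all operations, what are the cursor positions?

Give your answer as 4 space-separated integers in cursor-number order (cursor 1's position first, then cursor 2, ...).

After op 1 (add_cursor(0)): buffer="rcro" (len 4), cursors c1@0 c4@0 c2@1 c3@4, authorship ....
After op 2 (delete): buffer="cr" (len 2), cursors c1@0 c2@0 c4@0 c3@2, authorship ..
After op 3 (move_left): buffer="cr" (len 2), cursors c1@0 c2@0 c4@0 c3@1, authorship ..
After op 4 (move_left): buffer="cr" (len 2), cursors c1@0 c2@0 c3@0 c4@0, authorship ..
After op 5 (move_left): buffer="cr" (len 2), cursors c1@0 c2@0 c3@0 c4@0, authorship ..
After op 6 (insert('d')): buffer="ddddcr" (len 6), cursors c1@4 c2@4 c3@4 c4@4, authorship 1234..

Answer: 4 4 4 4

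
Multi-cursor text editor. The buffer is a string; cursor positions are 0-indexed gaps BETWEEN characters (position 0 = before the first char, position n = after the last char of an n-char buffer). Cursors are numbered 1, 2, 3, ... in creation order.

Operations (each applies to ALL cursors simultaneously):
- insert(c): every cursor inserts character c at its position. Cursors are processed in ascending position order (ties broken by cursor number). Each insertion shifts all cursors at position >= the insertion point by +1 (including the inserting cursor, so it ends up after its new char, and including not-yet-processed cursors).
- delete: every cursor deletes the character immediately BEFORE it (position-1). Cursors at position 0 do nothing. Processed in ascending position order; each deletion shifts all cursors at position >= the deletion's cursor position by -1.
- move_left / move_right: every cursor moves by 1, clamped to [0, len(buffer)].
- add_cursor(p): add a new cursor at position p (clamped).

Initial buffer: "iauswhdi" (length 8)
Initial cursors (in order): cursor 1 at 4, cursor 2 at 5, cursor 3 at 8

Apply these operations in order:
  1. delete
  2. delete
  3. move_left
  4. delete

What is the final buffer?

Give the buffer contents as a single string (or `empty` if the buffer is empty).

Answer: h

Derivation:
After op 1 (delete): buffer="iauhd" (len 5), cursors c1@3 c2@3 c3@5, authorship .....
After op 2 (delete): buffer="ih" (len 2), cursors c1@1 c2@1 c3@2, authorship ..
After op 3 (move_left): buffer="ih" (len 2), cursors c1@0 c2@0 c3@1, authorship ..
After op 4 (delete): buffer="h" (len 1), cursors c1@0 c2@0 c3@0, authorship .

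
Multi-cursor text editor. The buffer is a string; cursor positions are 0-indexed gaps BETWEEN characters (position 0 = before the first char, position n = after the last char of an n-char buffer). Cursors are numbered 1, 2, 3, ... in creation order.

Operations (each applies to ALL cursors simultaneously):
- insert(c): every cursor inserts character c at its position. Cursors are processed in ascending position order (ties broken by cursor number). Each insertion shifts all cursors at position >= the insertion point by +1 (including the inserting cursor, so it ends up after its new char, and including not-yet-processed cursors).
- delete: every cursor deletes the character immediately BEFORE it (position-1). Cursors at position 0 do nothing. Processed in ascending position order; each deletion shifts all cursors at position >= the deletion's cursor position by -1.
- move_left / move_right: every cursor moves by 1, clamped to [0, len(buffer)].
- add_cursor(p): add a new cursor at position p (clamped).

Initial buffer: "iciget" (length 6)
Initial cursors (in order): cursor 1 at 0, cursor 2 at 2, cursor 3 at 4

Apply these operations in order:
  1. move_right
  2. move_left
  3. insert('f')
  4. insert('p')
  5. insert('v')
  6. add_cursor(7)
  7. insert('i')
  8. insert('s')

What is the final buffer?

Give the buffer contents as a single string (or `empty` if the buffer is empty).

After op 1 (move_right): buffer="iciget" (len 6), cursors c1@1 c2@3 c3@5, authorship ......
After op 2 (move_left): buffer="iciget" (len 6), cursors c1@0 c2@2 c3@4, authorship ......
After op 3 (insert('f')): buffer="ficfigfet" (len 9), cursors c1@1 c2@4 c3@7, authorship 1..2..3..
After op 4 (insert('p')): buffer="fpicfpigfpet" (len 12), cursors c1@2 c2@6 c3@10, authorship 11..22..33..
After op 5 (insert('v')): buffer="fpvicfpvigfpvet" (len 15), cursors c1@3 c2@8 c3@13, authorship 111..222..333..
After op 6 (add_cursor(7)): buffer="fpvicfpvigfpvet" (len 15), cursors c1@3 c4@7 c2@8 c3@13, authorship 111..222..333..
After op 7 (insert('i')): buffer="fpviicfpiviigfpviet" (len 19), cursors c1@4 c4@9 c2@11 c3@17, authorship 1111..22422..3333..
After op 8 (insert('s')): buffer="fpvisicfpisvisigfpviset" (len 23), cursors c1@5 c4@11 c2@14 c3@21, authorship 11111..2244222..33333..

Answer: fpvisicfpisvisigfpviset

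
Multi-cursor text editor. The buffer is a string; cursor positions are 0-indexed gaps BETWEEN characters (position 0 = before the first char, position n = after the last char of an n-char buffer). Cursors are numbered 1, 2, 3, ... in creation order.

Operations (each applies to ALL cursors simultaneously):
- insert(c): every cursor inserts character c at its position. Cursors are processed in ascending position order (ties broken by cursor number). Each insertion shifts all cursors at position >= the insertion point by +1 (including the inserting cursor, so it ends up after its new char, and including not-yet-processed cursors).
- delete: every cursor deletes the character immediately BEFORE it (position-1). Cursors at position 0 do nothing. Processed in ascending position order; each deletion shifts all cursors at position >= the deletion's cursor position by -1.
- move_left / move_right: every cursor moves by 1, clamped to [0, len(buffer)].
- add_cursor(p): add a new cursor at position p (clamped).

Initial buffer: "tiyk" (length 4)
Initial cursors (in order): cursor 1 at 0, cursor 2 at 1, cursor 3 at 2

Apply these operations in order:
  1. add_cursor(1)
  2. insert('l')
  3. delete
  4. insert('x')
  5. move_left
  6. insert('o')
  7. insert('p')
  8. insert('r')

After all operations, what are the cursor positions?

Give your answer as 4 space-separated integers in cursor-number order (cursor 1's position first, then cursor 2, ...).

Answer: 3 12 17 12

Derivation:
After op 1 (add_cursor(1)): buffer="tiyk" (len 4), cursors c1@0 c2@1 c4@1 c3@2, authorship ....
After op 2 (insert('l')): buffer="ltllilyk" (len 8), cursors c1@1 c2@4 c4@4 c3@6, authorship 1.24.3..
After op 3 (delete): buffer="tiyk" (len 4), cursors c1@0 c2@1 c4@1 c3@2, authorship ....
After op 4 (insert('x')): buffer="xtxxixyk" (len 8), cursors c1@1 c2@4 c4@4 c3@6, authorship 1.24.3..
After op 5 (move_left): buffer="xtxxixyk" (len 8), cursors c1@0 c2@3 c4@3 c3@5, authorship 1.24.3..
After op 6 (insert('o')): buffer="oxtxooxioxyk" (len 12), cursors c1@1 c2@6 c4@6 c3@9, authorship 11.2244.33..
After op 7 (insert('p')): buffer="opxtxooppxiopxyk" (len 16), cursors c1@2 c2@9 c4@9 c3@13, authorship 111.224244.333..
After op 8 (insert('r')): buffer="oprxtxoopprrxioprxyk" (len 20), cursors c1@3 c2@12 c4@12 c3@17, authorship 1111.22424244.3333..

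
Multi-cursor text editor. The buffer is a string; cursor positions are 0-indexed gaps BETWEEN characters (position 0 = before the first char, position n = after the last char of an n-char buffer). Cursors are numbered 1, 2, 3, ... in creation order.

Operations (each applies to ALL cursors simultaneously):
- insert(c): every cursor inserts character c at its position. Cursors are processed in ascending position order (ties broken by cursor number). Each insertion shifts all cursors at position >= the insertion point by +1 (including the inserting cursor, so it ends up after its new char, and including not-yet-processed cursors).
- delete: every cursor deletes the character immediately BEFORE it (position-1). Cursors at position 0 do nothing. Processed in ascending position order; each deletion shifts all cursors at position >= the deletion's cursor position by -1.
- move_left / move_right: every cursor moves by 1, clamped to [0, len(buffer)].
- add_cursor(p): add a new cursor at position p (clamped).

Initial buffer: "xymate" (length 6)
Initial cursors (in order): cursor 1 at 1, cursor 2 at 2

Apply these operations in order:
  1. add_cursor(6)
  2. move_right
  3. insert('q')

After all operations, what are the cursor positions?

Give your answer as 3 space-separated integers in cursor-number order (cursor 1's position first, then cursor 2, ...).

Answer: 3 5 9

Derivation:
After op 1 (add_cursor(6)): buffer="xymate" (len 6), cursors c1@1 c2@2 c3@6, authorship ......
After op 2 (move_right): buffer="xymate" (len 6), cursors c1@2 c2@3 c3@6, authorship ......
After op 3 (insert('q')): buffer="xyqmqateq" (len 9), cursors c1@3 c2@5 c3@9, authorship ..1.2...3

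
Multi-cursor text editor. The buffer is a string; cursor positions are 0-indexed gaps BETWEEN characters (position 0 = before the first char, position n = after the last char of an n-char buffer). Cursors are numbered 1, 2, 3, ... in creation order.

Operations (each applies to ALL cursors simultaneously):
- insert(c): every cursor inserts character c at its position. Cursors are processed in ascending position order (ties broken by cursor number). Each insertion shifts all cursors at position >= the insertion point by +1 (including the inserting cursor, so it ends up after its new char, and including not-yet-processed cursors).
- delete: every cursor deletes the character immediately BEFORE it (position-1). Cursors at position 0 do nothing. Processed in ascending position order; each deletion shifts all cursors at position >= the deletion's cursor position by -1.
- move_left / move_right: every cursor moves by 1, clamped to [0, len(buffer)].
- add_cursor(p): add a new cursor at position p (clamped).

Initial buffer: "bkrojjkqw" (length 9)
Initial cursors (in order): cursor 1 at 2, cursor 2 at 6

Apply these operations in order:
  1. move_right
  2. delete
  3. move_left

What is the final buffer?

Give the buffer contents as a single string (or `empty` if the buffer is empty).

Answer: bkojjqw

Derivation:
After op 1 (move_right): buffer="bkrojjkqw" (len 9), cursors c1@3 c2@7, authorship .........
After op 2 (delete): buffer="bkojjqw" (len 7), cursors c1@2 c2@5, authorship .......
After op 3 (move_left): buffer="bkojjqw" (len 7), cursors c1@1 c2@4, authorship .......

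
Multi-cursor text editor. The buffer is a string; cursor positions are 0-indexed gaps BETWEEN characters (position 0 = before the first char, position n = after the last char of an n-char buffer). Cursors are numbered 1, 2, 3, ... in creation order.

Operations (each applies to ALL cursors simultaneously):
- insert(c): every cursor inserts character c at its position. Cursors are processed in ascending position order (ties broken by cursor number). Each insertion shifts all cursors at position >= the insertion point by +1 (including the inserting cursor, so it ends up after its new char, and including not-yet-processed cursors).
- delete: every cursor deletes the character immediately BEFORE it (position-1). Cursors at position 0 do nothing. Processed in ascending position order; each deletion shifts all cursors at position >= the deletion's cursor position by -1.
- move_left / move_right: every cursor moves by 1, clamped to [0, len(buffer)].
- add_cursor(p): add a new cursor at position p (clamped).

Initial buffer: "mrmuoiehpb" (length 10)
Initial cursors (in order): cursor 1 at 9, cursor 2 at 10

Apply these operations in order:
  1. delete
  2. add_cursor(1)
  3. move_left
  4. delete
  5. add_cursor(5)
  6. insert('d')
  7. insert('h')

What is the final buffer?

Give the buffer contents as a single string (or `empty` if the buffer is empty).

After op 1 (delete): buffer="mrmuoieh" (len 8), cursors c1@8 c2@8, authorship ........
After op 2 (add_cursor(1)): buffer="mrmuoieh" (len 8), cursors c3@1 c1@8 c2@8, authorship ........
After op 3 (move_left): buffer="mrmuoieh" (len 8), cursors c3@0 c1@7 c2@7, authorship ........
After op 4 (delete): buffer="mrmuoh" (len 6), cursors c3@0 c1@5 c2@5, authorship ......
After op 5 (add_cursor(5)): buffer="mrmuoh" (len 6), cursors c3@0 c1@5 c2@5 c4@5, authorship ......
After op 6 (insert('d')): buffer="dmrmuodddh" (len 10), cursors c3@1 c1@9 c2@9 c4@9, authorship 3.....124.
After op 7 (insert('h')): buffer="dhmrmuodddhhhh" (len 14), cursors c3@2 c1@13 c2@13 c4@13, authorship 33.....124124.

Answer: dhmrmuodddhhhh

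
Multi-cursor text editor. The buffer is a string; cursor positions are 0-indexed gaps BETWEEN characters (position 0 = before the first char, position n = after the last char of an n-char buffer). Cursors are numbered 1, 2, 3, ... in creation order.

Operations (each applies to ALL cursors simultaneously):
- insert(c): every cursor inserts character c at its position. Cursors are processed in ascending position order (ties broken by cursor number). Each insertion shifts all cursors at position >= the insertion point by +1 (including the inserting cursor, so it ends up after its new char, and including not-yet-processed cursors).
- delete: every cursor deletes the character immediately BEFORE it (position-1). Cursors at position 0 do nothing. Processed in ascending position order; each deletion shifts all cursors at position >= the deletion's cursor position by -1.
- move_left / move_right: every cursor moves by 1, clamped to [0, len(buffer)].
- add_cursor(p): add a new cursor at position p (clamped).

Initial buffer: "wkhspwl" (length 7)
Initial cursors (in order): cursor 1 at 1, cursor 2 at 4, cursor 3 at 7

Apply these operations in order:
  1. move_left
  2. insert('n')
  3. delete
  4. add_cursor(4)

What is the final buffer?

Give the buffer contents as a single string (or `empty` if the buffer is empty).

Answer: wkhspwl

Derivation:
After op 1 (move_left): buffer="wkhspwl" (len 7), cursors c1@0 c2@3 c3@6, authorship .......
After op 2 (insert('n')): buffer="nwkhnspwnl" (len 10), cursors c1@1 c2@5 c3@9, authorship 1...2...3.
After op 3 (delete): buffer="wkhspwl" (len 7), cursors c1@0 c2@3 c3@6, authorship .......
After op 4 (add_cursor(4)): buffer="wkhspwl" (len 7), cursors c1@0 c2@3 c4@4 c3@6, authorship .......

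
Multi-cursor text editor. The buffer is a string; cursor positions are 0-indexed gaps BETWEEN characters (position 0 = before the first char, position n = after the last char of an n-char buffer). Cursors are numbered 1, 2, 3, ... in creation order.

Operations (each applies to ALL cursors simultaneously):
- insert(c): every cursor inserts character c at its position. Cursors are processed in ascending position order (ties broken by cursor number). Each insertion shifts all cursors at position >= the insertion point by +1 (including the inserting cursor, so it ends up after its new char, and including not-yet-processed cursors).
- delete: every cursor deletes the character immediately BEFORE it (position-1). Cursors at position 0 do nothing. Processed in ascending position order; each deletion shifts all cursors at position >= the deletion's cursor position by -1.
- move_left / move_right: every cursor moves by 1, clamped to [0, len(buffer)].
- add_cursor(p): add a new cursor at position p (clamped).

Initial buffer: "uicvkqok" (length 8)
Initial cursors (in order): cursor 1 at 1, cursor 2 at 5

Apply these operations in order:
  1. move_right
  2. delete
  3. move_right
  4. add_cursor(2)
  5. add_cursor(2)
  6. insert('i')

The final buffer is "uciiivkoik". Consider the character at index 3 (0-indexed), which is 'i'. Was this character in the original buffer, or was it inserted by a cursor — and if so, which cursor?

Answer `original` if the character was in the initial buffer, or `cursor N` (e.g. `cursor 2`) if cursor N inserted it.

After op 1 (move_right): buffer="uicvkqok" (len 8), cursors c1@2 c2@6, authorship ........
After op 2 (delete): buffer="ucvkok" (len 6), cursors c1@1 c2@4, authorship ......
After op 3 (move_right): buffer="ucvkok" (len 6), cursors c1@2 c2@5, authorship ......
After op 4 (add_cursor(2)): buffer="ucvkok" (len 6), cursors c1@2 c3@2 c2@5, authorship ......
After op 5 (add_cursor(2)): buffer="ucvkok" (len 6), cursors c1@2 c3@2 c4@2 c2@5, authorship ......
After op 6 (insert('i')): buffer="uciiivkoik" (len 10), cursors c1@5 c3@5 c4@5 c2@9, authorship ..134...2.
Authorship (.=original, N=cursor N): . . 1 3 4 . . . 2 .
Index 3: author = 3

Answer: cursor 3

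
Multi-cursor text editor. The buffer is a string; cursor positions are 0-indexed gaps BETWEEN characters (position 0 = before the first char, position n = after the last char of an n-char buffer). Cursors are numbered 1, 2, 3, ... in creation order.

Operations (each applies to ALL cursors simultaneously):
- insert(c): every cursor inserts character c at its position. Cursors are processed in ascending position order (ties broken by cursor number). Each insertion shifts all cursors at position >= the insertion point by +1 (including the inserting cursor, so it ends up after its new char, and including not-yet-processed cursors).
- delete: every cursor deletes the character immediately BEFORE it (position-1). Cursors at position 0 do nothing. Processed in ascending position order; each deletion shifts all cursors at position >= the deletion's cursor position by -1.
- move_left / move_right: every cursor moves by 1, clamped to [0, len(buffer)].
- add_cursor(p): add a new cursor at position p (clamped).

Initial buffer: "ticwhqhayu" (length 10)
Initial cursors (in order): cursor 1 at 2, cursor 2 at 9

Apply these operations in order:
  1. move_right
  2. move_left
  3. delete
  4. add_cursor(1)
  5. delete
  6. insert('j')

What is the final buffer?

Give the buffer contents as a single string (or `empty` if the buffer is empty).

After op 1 (move_right): buffer="ticwhqhayu" (len 10), cursors c1@3 c2@10, authorship ..........
After op 2 (move_left): buffer="ticwhqhayu" (len 10), cursors c1@2 c2@9, authorship ..........
After op 3 (delete): buffer="tcwhqhau" (len 8), cursors c1@1 c2@7, authorship ........
After op 4 (add_cursor(1)): buffer="tcwhqhau" (len 8), cursors c1@1 c3@1 c2@7, authorship ........
After op 5 (delete): buffer="cwhqhu" (len 6), cursors c1@0 c3@0 c2@5, authorship ......
After op 6 (insert('j')): buffer="jjcwhqhju" (len 9), cursors c1@2 c3@2 c2@8, authorship 13.....2.

Answer: jjcwhqhju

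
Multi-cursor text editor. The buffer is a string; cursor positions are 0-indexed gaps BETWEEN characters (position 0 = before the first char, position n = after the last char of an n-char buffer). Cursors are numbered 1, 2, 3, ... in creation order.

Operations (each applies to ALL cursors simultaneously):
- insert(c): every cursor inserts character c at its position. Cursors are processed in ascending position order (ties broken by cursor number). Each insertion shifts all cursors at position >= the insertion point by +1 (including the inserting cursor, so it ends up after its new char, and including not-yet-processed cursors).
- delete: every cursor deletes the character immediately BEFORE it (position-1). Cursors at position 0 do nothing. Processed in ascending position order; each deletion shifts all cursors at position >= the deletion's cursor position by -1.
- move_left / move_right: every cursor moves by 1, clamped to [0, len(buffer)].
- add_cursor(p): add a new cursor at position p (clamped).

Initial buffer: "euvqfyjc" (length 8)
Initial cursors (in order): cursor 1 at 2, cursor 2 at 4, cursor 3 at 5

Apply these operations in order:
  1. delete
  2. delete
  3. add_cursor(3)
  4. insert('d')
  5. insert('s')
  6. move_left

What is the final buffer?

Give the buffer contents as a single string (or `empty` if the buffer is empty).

After op 1 (delete): buffer="evyjc" (len 5), cursors c1@1 c2@2 c3@2, authorship .....
After op 2 (delete): buffer="yjc" (len 3), cursors c1@0 c2@0 c3@0, authorship ...
After op 3 (add_cursor(3)): buffer="yjc" (len 3), cursors c1@0 c2@0 c3@0 c4@3, authorship ...
After op 4 (insert('d')): buffer="dddyjcd" (len 7), cursors c1@3 c2@3 c3@3 c4@7, authorship 123...4
After op 5 (insert('s')): buffer="dddsssyjcds" (len 11), cursors c1@6 c2@6 c3@6 c4@11, authorship 123123...44
After op 6 (move_left): buffer="dddsssyjcds" (len 11), cursors c1@5 c2@5 c3@5 c4@10, authorship 123123...44

Answer: dddsssyjcds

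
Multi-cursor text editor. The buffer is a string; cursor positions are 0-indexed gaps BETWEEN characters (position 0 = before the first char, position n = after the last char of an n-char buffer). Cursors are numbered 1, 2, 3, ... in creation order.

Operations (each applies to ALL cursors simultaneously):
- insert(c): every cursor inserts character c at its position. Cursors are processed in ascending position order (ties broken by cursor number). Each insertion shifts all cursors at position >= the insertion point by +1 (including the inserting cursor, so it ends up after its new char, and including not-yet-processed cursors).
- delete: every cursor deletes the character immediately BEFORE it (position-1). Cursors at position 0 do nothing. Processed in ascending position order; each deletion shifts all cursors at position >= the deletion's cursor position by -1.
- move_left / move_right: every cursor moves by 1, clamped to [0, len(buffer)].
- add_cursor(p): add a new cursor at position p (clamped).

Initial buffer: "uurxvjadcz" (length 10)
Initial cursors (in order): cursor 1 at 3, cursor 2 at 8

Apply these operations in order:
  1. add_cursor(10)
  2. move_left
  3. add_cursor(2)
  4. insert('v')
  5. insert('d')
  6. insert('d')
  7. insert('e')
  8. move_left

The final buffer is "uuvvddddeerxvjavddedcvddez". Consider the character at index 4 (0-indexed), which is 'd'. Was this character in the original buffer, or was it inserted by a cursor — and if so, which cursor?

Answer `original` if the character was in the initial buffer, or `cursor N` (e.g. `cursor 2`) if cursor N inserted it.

Answer: cursor 1

Derivation:
After op 1 (add_cursor(10)): buffer="uurxvjadcz" (len 10), cursors c1@3 c2@8 c3@10, authorship ..........
After op 2 (move_left): buffer="uurxvjadcz" (len 10), cursors c1@2 c2@7 c3@9, authorship ..........
After op 3 (add_cursor(2)): buffer="uurxvjadcz" (len 10), cursors c1@2 c4@2 c2@7 c3@9, authorship ..........
After op 4 (insert('v')): buffer="uuvvrxvjavdcvz" (len 14), cursors c1@4 c4@4 c2@10 c3@13, authorship ..14.....2..3.
After op 5 (insert('d')): buffer="uuvvddrxvjavddcvdz" (len 18), cursors c1@6 c4@6 c2@13 c3@17, authorship ..1414.....22..33.
After op 6 (insert('d')): buffer="uuvvddddrxvjavdddcvddz" (len 22), cursors c1@8 c4@8 c2@16 c3@21, authorship ..141414.....222..333.
After op 7 (insert('e')): buffer="uuvvddddeerxvjavddedcvddez" (len 26), cursors c1@10 c4@10 c2@19 c3@25, authorship ..14141414.....2222..3333.
After op 8 (move_left): buffer="uuvvddddeerxvjavddedcvddez" (len 26), cursors c1@9 c4@9 c2@18 c3@24, authorship ..14141414.....2222..3333.
Authorship (.=original, N=cursor N): . . 1 4 1 4 1 4 1 4 . . . . . 2 2 2 2 . . 3 3 3 3 .
Index 4: author = 1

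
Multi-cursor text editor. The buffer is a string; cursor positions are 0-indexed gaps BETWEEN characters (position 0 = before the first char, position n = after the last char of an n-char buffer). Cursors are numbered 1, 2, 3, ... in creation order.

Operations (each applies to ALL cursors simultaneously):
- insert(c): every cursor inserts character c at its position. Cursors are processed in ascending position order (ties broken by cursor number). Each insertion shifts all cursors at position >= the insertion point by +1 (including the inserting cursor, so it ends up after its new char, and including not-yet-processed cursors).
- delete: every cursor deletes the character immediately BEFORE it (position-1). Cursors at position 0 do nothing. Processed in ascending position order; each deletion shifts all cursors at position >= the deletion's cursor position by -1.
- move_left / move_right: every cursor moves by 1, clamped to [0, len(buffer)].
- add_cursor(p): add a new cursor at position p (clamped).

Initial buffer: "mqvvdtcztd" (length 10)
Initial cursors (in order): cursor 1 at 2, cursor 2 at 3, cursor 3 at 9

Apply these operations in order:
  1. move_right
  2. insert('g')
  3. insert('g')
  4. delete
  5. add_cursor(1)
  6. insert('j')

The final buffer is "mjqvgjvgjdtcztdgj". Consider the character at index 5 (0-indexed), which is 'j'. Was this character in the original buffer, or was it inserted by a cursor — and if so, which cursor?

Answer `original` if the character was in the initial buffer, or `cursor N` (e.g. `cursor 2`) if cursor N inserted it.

Answer: cursor 1

Derivation:
After op 1 (move_right): buffer="mqvvdtcztd" (len 10), cursors c1@3 c2@4 c3@10, authorship ..........
After op 2 (insert('g')): buffer="mqvgvgdtcztdg" (len 13), cursors c1@4 c2@6 c3@13, authorship ...1.2......3
After op 3 (insert('g')): buffer="mqvggvggdtcztdgg" (len 16), cursors c1@5 c2@8 c3@16, authorship ...11.22......33
After op 4 (delete): buffer="mqvgvgdtcztdg" (len 13), cursors c1@4 c2@6 c3@13, authorship ...1.2......3
After op 5 (add_cursor(1)): buffer="mqvgvgdtcztdg" (len 13), cursors c4@1 c1@4 c2@6 c3@13, authorship ...1.2......3
After op 6 (insert('j')): buffer="mjqvgjvgjdtcztdgj" (len 17), cursors c4@2 c1@6 c2@9 c3@17, authorship .4..11.22......33
Authorship (.=original, N=cursor N): . 4 . . 1 1 . 2 2 . . . . . . 3 3
Index 5: author = 1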